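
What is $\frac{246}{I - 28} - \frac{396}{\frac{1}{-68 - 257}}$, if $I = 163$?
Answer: $\frac{5791582}{45} \approx 1.287 \cdot 10^{5}$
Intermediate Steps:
$\frac{246}{I - 28} - \frac{396}{\frac{1}{-68 - 257}} = \frac{246}{163 - 28} - \frac{396}{\frac{1}{-68 - 257}} = \frac{246}{135} - \frac{396}{\frac{1}{-325}} = 246 \cdot \frac{1}{135} - \frac{396}{- \frac{1}{325}} = \frac{82}{45} - -128700 = \frac{82}{45} + 128700 = \frac{5791582}{45}$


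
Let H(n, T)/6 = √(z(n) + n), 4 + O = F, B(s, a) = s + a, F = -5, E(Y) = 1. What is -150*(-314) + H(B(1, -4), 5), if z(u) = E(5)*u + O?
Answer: 47100 + 6*I*√15 ≈ 47100.0 + 23.238*I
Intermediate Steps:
B(s, a) = a + s
O = -9 (O = -4 - 5 = -9)
z(u) = -9 + u (z(u) = 1*u - 9 = u - 9 = -9 + u)
H(n, T) = 6*√(-9 + 2*n) (H(n, T) = 6*√((-9 + n) + n) = 6*√(-9 + 2*n))
-150*(-314) + H(B(1, -4), 5) = -150*(-314) + 6*√(-9 + 2*(-4 + 1)) = 47100 + 6*√(-9 + 2*(-3)) = 47100 + 6*√(-9 - 6) = 47100 + 6*√(-15) = 47100 + 6*(I*√15) = 47100 + 6*I*√15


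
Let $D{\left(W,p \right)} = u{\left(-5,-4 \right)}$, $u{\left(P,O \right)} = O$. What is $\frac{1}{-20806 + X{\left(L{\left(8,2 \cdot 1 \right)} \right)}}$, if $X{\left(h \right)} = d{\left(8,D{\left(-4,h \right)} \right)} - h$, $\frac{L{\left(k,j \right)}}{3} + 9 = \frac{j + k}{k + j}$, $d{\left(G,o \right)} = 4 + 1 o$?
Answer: $- \frac{1}{20782} \approx -4.8119 \cdot 10^{-5}$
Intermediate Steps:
$D{\left(W,p \right)} = -4$
$d{\left(G,o \right)} = 4 + o$
$L{\left(k,j \right)} = -24$ ($L{\left(k,j \right)} = -27 + 3 \frac{j + k}{k + j} = -27 + 3 \frac{j + k}{j + k} = -27 + 3 \cdot 1 = -27 + 3 = -24$)
$X{\left(h \right)} = - h$ ($X{\left(h \right)} = \left(4 - 4\right) - h = 0 - h = - h$)
$\frac{1}{-20806 + X{\left(L{\left(8,2 \cdot 1 \right)} \right)}} = \frac{1}{-20806 - -24} = \frac{1}{-20806 + 24} = \frac{1}{-20782} = - \frac{1}{20782}$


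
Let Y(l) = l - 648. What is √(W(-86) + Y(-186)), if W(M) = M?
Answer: 2*I*√230 ≈ 30.332*I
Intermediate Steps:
Y(l) = -648 + l
√(W(-86) + Y(-186)) = √(-86 + (-648 - 186)) = √(-86 - 834) = √(-920) = 2*I*√230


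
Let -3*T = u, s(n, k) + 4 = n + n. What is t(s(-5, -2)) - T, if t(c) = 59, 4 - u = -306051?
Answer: 306232/3 ≈ 1.0208e+5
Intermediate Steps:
s(n, k) = -4 + 2*n (s(n, k) = -4 + (n + n) = -4 + 2*n)
u = 306055 (u = 4 - 1*(-306051) = 4 + 306051 = 306055)
T = -306055/3 (T = -1/3*306055 = -306055/3 ≈ -1.0202e+5)
t(s(-5, -2)) - T = 59 - 1*(-306055/3) = 59 + 306055/3 = 306232/3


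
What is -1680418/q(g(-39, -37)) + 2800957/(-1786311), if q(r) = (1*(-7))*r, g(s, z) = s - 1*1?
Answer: -1501266712979/250083540 ≈ -6003.1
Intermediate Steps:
g(s, z) = -1 + s (g(s, z) = s - 1 = -1 + s)
q(r) = -7*r
-1680418/q(g(-39, -37)) + 2800957/(-1786311) = -1680418*(-1/(7*(-1 - 39))) + 2800957/(-1786311) = -1680418/((-7*(-40))) + 2800957*(-1/1786311) = -1680418/280 - 2800957/1786311 = -1680418*1/280 - 2800957/1786311 = -840209/140 - 2800957/1786311 = -1501266712979/250083540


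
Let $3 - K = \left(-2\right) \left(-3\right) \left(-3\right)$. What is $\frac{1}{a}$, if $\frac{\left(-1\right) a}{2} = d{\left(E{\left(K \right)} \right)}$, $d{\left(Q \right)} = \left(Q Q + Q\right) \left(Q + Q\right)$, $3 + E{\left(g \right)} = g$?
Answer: $- \frac{1}{24624} \approx -4.0611 \cdot 10^{-5}$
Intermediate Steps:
$K = 21$ ($K = 3 - \left(-2\right) \left(-3\right) \left(-3\right) = 3 - 6 \left(-3\right) = 3 - -18 = 3 + 18 = 21$)
$E{\left(g \right)} = -3 + g$
$d{\left(Q \right)} = 2 Q \left(Q + Q^{2}\right)$ ($d{\left(Q \right)} = \left(Q^{2} + Q\right) 2 Q = \left(Q + Q^{2}\right) 2 Q = 2 Q \left(Q + Q^{2}\right)$)
$a = -24624$ ($a = - 2 \cdot 2 \left(-3 + 21\right)^{2} \left(1 + \left(-3 + 21\right)\right) = - 2 \cdot 2 \cdot 18^{2} \left(1 + 18\right) = - 2 \cdot 2 \cdot 324 \cdot 19 = \left(-2\right) 12312 = -24624$)
$\frac{1}{a} = \frac{1}{-24624} = - \frac{1}{24624}$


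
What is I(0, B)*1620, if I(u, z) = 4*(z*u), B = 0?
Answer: 0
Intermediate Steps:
I(u, z) = 4*u*z (I(u, z) = 4*(u*z) = 4*u*z)
I(0, B)*1620 = (4*0*0)*1620 = 0*1620 = 0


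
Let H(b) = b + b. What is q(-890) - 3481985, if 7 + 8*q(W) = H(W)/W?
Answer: -27855885/8 ≈ -3.4820e+6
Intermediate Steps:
H(b) = 2*b
q(W) = -5/8 (q(W) = -7/8 + ((2*W)/W)/8 = -7/8 + (1/8)*2 = -7/8 + 1/4 = -5/8)
q(-890) - 3481985 = -5/8 - 3481985 = -27855885/8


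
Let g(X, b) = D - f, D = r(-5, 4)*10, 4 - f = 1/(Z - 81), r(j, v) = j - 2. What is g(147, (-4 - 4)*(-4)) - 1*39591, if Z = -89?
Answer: -6743051/170 ≈ -39665.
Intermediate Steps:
r(j, v) = -2 + j
f = 681/170 (f = 4 - 1/(-89 - 81) = 4 - 1/(-170) = 4 - 1*(-1/170) = 4 + 1/170 = 681/170 ≈ 4.0059)
D = -70 (D = (-2 - 5)*10 = -7*10 = -70)
g(X, b) = -12581/170 (g(X, b) = -70 - 1*681/170 = -70 - 681/170 = -12581/170)
g(147, (-4 - 4)*(-4)) - 1*39591 = -12581/170 - 1*39591 = -12581/170 - 39591 = -6743051/170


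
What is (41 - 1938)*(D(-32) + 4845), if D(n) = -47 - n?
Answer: -9162510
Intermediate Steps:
(41 - 1938)*(D(-32) + 4845) = (41 - 1938)*((-47 - 1*(-32)) + 4845) = -1897*((-47 + 32) + 4845) = -1897*(-15 + 4845) = -1897*4830 = -9162510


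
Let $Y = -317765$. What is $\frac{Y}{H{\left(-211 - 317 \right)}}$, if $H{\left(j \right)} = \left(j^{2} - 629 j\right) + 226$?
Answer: $- \frac{317765}{611122} \approx -0.51997$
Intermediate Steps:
$H{\left(j \right)} = 226 + j^{2} - 629 j$
$\frac{Y}{H{\left(-211 - 317 \right)}} = - \frac{317765}{226 + \left(-211 - 317\right)^{2} - 629 \left(-211 - 317\right)} = - \frac{317765}{226 + \left(-528\right)^{2} - -332112} = - \frac{317765}{226 + 278784 + 332112} = - \frac{317765}{611122}$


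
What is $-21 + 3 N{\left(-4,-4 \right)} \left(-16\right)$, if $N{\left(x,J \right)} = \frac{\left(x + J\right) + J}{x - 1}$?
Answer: $- \frac{681}{5} \approx -136.2$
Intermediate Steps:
$N{\left(x,J \right)} = \frac{x + 2 J}{-1 + x}$ ($N{\left(x,J \right)} = \frac{\left(J + x\right) + J}{-1 + x} = \frac{x + 2 J}{-1 + x}$)
$-21 + 3 N{\left(-4,-4 \right)} \left(-16\right) = -21 + 3 \frac{-4 + 2 \left(-4\right)}{-1 - 4} \left(-16\right) = -21 + 3 \frac{-4 - 8}{-5} \left(-16\right) = -21 + 3 \left(\left(- \frac{1}{5}\right) \left(-12\right)\right) \left(-16\right) = -21 + 3 \cdot \frac{12}{5} \left(-16\right) = -21 + \frac{36}{5} \left(-16\right) = -21 - \frac{576}{5} = - \frac{681}{5}$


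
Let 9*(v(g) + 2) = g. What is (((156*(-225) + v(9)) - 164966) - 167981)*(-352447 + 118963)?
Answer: 85933319232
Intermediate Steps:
v(g) = -2 + g/9
(((156*(-225) + v(9)) - 164966) - 167981)*(-352447 + 118963) = (((156*(-225) + (-2 + (⅑)*9)) - 164966) - 167981)*(-352447 + 118963) = (((-35100 + (-2 + 1)) - 164966) - 167981)*(-233484) = (((-35100 - 1) - 164966) - 167981)*(-233484) = ((-35101 - 164966) - 167981)*(-233484) = (-200067 - 167981)*(-233484) = -368048*(-233484) = 85933319232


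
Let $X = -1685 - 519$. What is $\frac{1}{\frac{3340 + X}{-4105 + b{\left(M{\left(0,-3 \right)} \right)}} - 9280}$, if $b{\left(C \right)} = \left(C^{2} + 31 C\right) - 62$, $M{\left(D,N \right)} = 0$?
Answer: $- \frac{4167}{38670896} \approx -0.00010776$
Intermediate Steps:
$X = -2204$
$b{\left(C \right)} = -62 + C^{2} + 31 C$
$\frac{1}{\frac{3340 + X}{-4105 + b{\left(M{\left(0,-3 \right)} \right)}} - 9280} = \frac{1}{\frac{3340 - 2204}{-4105 + \left(-62 + 0^{2} + 31 \cdot 0\right)} - 9280} = \frac{1}{\frac{1136}{-4105 + \left(-62 + 0 + 0\right)} - 9280} = \frac{1}{\frac{1136}{-4105 - 62} - 9280} = \frac{1}{\frac{1136}{-4167} - 9280} = \frac{1}{1136 \left(- \frac{1}{4167}\right) - 9280} = \frac{1}{- \frac{1136}{4167} - 9280} = \frac{1}{- \frac{38670896}{4167}} = - \frac{4167}{38670896}$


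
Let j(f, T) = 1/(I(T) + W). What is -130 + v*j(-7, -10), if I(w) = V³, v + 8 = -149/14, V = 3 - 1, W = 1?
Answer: -1849/14 ≈ -132.07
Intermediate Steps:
V = 2
v = -261/14 (v = -8 - 149/14 = -261/14 ≈ -18.643)
I(w) = 8 (I(w) = 2³ = 8)
j(f, T) = ⅑ (j(f, T) = 1/(8 + 1) = 1/9 = ⅑)
-130 + v*j(-7, -10) = -130 - 261/14*⅑ = -130 - 29/14 = -1849/14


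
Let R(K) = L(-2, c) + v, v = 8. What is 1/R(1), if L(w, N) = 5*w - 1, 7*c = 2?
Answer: -⅓ ≈ -0.33333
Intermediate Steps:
c = 2/7 (c = (⅐)*2 = 2/7 ≈ 0.28571)
L(w, N) = -1 + 5*w
R(K) = -3 (R(K) = (-1 + 5*(-2)) + 8 = (-1 - 10) + 8 = -11 + 8 = -3)
1/R(1) = 1/(-3) = -⅓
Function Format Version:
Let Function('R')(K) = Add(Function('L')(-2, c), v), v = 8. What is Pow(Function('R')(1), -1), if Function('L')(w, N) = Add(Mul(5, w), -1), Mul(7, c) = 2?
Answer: Rational(-1, 3) ≈ -0.33333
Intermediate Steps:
c = Rational(2, 7) (c = Mul(Rational(1, 7), 2) = Rational(2, 7) ≈ 0.28571)
Function('L')(w, N) = Add(-1, Mul(5, w))
Function('R')(K) = -3 (Function('R')(K) = Add(Add(-1, Mul(5, -2)), 8) = Add(Add(-1, -10), 8) = Add(-11, 8) = -3)
Pow(Function('R')(1), -1) = Pow(-3, -1) = Rational(-1, 3)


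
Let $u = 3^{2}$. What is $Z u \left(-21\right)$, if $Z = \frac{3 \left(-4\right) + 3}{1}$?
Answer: $1701$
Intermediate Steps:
$u = 9$
$Z = -9$ ($Z = \left(-12 + 3\right) 1 = \left(-9\right) 1 = -9$)
$Z u \left(-21\right) = \left(-9\right) 9 \left(-21\right) = \left(-81\right) \left(-21\right) = 1701$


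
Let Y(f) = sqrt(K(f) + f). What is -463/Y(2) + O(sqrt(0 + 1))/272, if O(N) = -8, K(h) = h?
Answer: -3936/17 ≈ -231.53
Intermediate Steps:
Y(f) = sqrt(2)*sqrt(f) (Y(f) = sqrt(f + f) = sqrt(2*f) = sqrt(2)*sqrt(f))
-463/Y(2) + O(sqrt(0 + 1))/272 = -463/(sqrt(2)*sqrt(2)) - 8/272 = -463/2 - 8*1/272 = -463*1/2 - 1/34 = -463/2 - 1/34 = -3936/17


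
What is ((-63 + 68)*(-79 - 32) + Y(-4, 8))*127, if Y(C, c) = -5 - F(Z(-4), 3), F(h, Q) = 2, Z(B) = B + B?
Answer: -71374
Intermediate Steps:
Z(B) = 2*B
Y(C, c) = -7 (Y(C, c) = -5 - 1*2 = -5 - 2 = -7)
((-63 + 68)*(-79 - 32) + Y(-4, 8))*127 = ((-63 + 68)*(-79 - 32) - 7)*127 = (5*(-111) - 7)*127 = (-555 - 7)*127 = -562*127 = -71374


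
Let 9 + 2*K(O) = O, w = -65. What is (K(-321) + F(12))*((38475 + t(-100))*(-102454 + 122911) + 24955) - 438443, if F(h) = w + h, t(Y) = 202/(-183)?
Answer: -10466689046479/61 ≈ -1.7159e+11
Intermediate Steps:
t(Y) = -202/183 (t(Y) = 202*(-1/183) = -202/183)
K(O) = -9/2 + O/2
F(h) = -65 + h
(K(-321) + F(12))*((38475 + t(-100))*(-102454 + 122911) + 24955) - 438443 = ((-9/2 + (½)*(-321)) + (-65 + 12))*((38475 - 202/183)*(-102454 + 122911) + 24955) - 438443 = ((-9/2 - 321/2) - 53)*((7040723/183)*20457 + 24955) - 438443 = (-165 - 53)*(48010690137/61 + 24955) - 438443 = -218*48012212392/61 - 438443 = -10466662301456/61 - 438443 = -10466689046479/61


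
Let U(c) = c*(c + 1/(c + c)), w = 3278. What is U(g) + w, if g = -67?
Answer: 15535/2 ≈ 7767.5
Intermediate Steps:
U(c) = c*(c + 1/(2*c))
U(g) + w = (½ + (-67)²) + 3278 = (½ + 4489) + 3278 = 8979/2 + 3278 = 15535/2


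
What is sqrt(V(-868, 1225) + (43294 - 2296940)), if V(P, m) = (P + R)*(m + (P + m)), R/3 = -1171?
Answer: 2*I*sqrt(2296097) ≈ 3030.6*I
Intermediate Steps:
R = -3513 (R = 3*(-1171) = -3513)
V(P, m) = (-3513 + P)*(P + 2*m) (V(P, m) = (P - 3513)*(m + (P + m)) = (-3513 + P)*(P + 2*m))
sqrt(V(-868, 1225) + (43294 - 2296940)) = sqrt(((-868)**2 - 7026*1225 - 3513*(-868) + 2*(-868)*1225) + (43294 - 2296940)) = sqrt((753424 - 8606850 + 3049284 - 2126600) - 2253646) = sqrt(-6930742 - 2253646) = sqrt(-9184388) = 2*I*sqrt(2296097)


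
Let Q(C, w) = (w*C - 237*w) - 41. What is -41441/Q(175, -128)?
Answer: -41441/7895 ≈ -5.2490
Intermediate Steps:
Q(C, w) = -41 - 237*w + C*w (Q(C, w) = (C*w - 237*w) - 41 = (-237*w + C*w) - 41 = -41 - 237*w + C*w)
-41441/Q(175, -128) = -41441/(-41 - 237*(-128) + 175*(-128)) = -41441/(-41 + 30336 - 22400) = -41441/7895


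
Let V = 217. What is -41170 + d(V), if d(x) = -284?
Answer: -41454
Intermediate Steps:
-41170 + d(V) = -41170 - 284 = -41454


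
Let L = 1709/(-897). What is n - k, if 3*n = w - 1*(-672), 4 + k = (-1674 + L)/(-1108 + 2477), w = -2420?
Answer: -709095329/1227993 ≈ -577.44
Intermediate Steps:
L = -1709/897 (L = 1709*(-1/897) = -1709/897 ≈ -1.9052)
k = -6415259/1227993 (k = -4 + (-1674 - 1709/897)/(-1108 + 2477) = -4 - 1503287/897/1369 = -4 - 1503287/897*1/1369 = -4 - 1503287/1227993 = -6415259/1227993 ≈ -5.2242)
n = -1748/3 (n = (-2420 - 1*(-672))/3 = (-2420 + 672)/3 = (⅓)*(-1748) = -1748/3 ≈ -582.67)
n - k = -1748/3 - 1*(-6415259/1227993) = -1748/3 + 6415259/1227993 = -709095329/1227993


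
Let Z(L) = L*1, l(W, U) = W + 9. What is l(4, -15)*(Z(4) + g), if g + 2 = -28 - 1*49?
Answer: -975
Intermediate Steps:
l(W, U) = 9 + W
g = -79 (g = -2 + (-28 - 1*49) = -2 + (-28 - 49) = -2 - 77 = -79)
Z(L) = L
l(4, -15)*(Z(4) + g) = (9 + 4)*(4 - 79) = 13*(-75) = -975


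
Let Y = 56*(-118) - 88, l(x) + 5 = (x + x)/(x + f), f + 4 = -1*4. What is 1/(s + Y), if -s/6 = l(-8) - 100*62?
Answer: 1/30528 ≈ 3.2757e-5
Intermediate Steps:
f = -8 (f = -4 - 1*4 = -4 - 4 = -8)
l(x) = -5 + 2*x/(-8 + x) (l(x) = -5 + (x + x)/(x - 8) = -5 + (2*x)/(-8 + x) = -5 + 2*x/(-8 + x))
s = 37224 (s = -6*((40 - 3*(-8))/(-8 - 8) - 100*62) = -6*((40 + 24)/(-16) - 6200) = -6*(-1/16*64 - 6200) = -6*(-4 - 6200) = -6*(-6204) = 37224)
Y = -6696 (Y = -6608 - 88 = -6696)
1/(s + Y) = 1/(37224 - 6696) = 1/30528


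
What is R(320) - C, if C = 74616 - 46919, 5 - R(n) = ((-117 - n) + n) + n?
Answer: -27895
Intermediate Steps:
R(n) = 122 - n (R(n) = 5 - (((-117 - n) + n) + n) = 5 - (-117 + n) = 5 + (117 - n) = 122 - n)
C = 27697
R(320) - C = (122 - 1*320) - 1*27697 = (122 - 320) - 27697 = -198 - 27697 = -27895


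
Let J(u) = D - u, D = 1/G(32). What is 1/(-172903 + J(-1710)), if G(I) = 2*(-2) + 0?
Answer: -4/684773 ≈ -5.8413e-6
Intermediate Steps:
G(I) = -4 (G(I) = -4 + 0 = -4)
D = -¼ (D = 1/(-4) = -¼ ≈ -0.25000)
J(u) = -¼ - u
1/(-172903 + J(-1710)) = 1/(-172903 + (-¼ - 1*(-1710))) = 1/(-172903 + (-¼ + 1710)) = 1/(-172903 + 6839/4) = 1/(-684773/4) = -4/684773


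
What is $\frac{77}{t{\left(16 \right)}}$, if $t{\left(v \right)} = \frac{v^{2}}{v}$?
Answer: $\frac{77}{16} \approx 4.8125$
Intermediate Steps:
$t{\left(v \right)} = v$
$\frac{77}{t{\left(16 \right)}} = \frac{77}{16}$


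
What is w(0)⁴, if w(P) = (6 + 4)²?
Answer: 100000000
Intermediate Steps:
w(P) = 100 (w(P) = 10² = 100)
w(0)⁴ = 100⁴ = 100000000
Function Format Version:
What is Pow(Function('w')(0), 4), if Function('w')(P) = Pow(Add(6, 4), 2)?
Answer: 100000000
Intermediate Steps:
Function('w')(P) = 100 (Function('w')(P) = Pow(10, 2) = 100)
Pow(Function('w')(0), 4) = Pow(100, 4) = 100000000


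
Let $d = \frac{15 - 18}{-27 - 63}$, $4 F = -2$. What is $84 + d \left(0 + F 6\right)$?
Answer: $\frac{839}{10} \approx 83.9$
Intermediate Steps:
$F = - \frac{1}{2}$ ($F = \frac{1}{4} \left(-2\right) = - \frac{1}{2} \approx -0.5$)
$d = \frac{1}{30}$ ($d = - \frac{3}{-90} = \left(-3\right) \left(- \frac{1}{90}\right) = \frac{1}{30} \approx 0.033333$)
$84 + d \left(0 + F 6\right) = 84 + \frac{0 - 3}{30} = 84 + \frac{1}{30} \left(-3\right) = 84 - \frac{1}{10} = \frac{839}{10}$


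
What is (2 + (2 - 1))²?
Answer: 9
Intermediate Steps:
(2 + (2 - 1))² = (2 + 1)² = 3² = 9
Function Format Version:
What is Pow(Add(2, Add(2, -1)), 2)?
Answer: 9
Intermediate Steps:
Pow(Add(2, Add(2, -1)), 2) = Pow(Add(2, 1), 2) = Pow(3, 2) = 9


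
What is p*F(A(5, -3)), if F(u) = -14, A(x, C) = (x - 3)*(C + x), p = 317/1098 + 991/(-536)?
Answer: 3213721/147132 ≈ 21.842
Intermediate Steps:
p = -459103/294264 (p = 317*(1/1098) + 991*(-1/536) = 317/1098 - 991/536 = -459103/294264 ≈ -1.5602)
A(x, C) = (-3 + x)*(C + x)
p*F(A(5, -3)) = -459103/294264*(-14) = 3213721/147132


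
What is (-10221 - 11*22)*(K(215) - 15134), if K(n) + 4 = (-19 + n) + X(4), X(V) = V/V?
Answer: 156327683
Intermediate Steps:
X(V) = 1
K(n) = -22 + n (K(n) = -4 + ((-19 + n) + 1) = -4 + (-18 + n) = -22 + n)
(-10221 - 11*22)*(K(215) - 15134) = (-10221 - 11*22)*((-22 + 215) - 15134) = (-10221 - 242)*(193 - 15134) = -10463*(-14941) = 156327683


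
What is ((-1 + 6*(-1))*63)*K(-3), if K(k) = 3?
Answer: -1323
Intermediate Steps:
((-1 + 6*(-1))*63)*K(-3) = ((-1 + 6*(-1))*63)*3 = ((-1 - 6)*63)*3 = -7*63*3 = -441*3 = -1323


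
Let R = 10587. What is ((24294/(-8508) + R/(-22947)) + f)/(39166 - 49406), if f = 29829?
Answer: -64699554171/22213185536 ≈ -2.9127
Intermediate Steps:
((24294/(-8508) + R/(-22947)) + f)/(39166 - 49406) = ((24294/(-8508) + 10587/(-22947)) + 29829)/(39166 - 49406) = ((24294*(-1/8508) + 10587*(-1/22947)) + 29829)/(-10240) = ((-4049/1418 - 3529/7649) + 29829)*(-1/10240) = (-35974923/10846282 + 29829)*(-1/10240) = (323497770855/10846282)*(-1/10240) = -64699554171/22213185536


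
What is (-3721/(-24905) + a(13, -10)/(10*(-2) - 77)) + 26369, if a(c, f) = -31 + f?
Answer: 63703216707/2415785 ≈ 26370.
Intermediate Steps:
(-3721/(-24905) + a(13, -10)/(10*(-2) - 77)) + 26369 = (-3721/(-24905) + (-31 - 10)/(10*(-2) - 77)) + 26369 = (-3721*(-1/24905) - 41/(-20 - 77)) + 26369 = (3721/24905 - 41/(-97)) + 26369 = (3721/24905 - 41*(-1/97)) + 26369 = (3721/24905 + 41/97) + 26369 = 1382042/2415785 + 26369 = 63703216707/2415785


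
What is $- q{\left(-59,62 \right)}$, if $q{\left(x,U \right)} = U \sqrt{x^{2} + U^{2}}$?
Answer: $- 310 \sqrt{293} \approx -5306.3$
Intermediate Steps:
$q{\left(x,U \right)} = U \sqrt{U^{2} + x^{2}}$
$- q{\left(-59,62 \right)} = - 62 \sqrt{62^{2} + \left(-59\right)^{2}} = - 62 \sqrt{3844 + 3481} = - 62 \sqrt{7325} = - 62 \cdot 5 \sqrt{293} = - 310 \sqrt{293}$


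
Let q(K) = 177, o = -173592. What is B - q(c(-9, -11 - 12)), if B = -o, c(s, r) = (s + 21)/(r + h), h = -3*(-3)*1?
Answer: 173415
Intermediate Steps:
h = 9 (h = 9*1 = 9)
c(s, r) = (21 + s)/(9 + r) (c(s, r) = (s + 21)/(r + 9) = (21 + s)/(9 + r))
B = 173592 (B = -1*(-173592) = 173592)
B - q(c(-9, -11 - 12)) = 173592 - 1*177 = 173592 - 177 = 173415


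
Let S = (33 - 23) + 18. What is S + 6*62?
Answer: 400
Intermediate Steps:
S = 28 (S = 10 + 18 = 28)
S + 6*62 = 28 + 6*62 = 28 + 372 = 400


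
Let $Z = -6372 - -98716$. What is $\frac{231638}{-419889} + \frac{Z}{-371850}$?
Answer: $- \frac{310718458}{388397325} \approx -0.8$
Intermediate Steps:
$Z = 92344$ ($Z = -6372 + 98716 = 92344$)
$\frac{231638}{-419889} + \frac{Z}{-371850} = \frac{231638}{-419889} + \frac{92344}{-371850} = 231638 \left(- \frac{1}{419889}\right) + 92344 \left(- \frac{1}{371850}\right) = - \frac{231638}{419889} - \frac{46172}{185925} = - \frac{310718458}{388397325}$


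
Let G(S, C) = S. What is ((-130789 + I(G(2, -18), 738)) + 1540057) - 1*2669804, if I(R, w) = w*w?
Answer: -715892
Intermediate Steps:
I(R, w) = w**2
((-130789 + I(G(2, -18), 738)) + 1540057) - 1*2669804 = ((-130789 + 738**2) + 1540057) - 1*2669804 = ((-130789 + 544644) + 1540057) - 2669804 = (413855 + 1540057) - 2669804 = 1953912 - 2669804 = -715892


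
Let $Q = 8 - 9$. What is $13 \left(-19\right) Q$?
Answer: $247$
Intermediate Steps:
$Q = -1$
$13 \left(-19\right) Q = 13 \left(-19\right) \left(-1\right) = \left(-247\right) \left(-1\right) = 247$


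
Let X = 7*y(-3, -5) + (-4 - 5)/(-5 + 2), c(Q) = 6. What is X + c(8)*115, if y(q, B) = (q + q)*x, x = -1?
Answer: 735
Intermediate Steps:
y(q, B) = -2*q (y(q, B) = (q + q)*(-1) = (2*q)*(-1) = -2*q)
X = 45 (X = 7*(-2*(-3)) + (-4 - 5)/(-5 + 2) = 7*6 - 9/(-3) = 42 - 9*(-⅓) = 42 + 3 = 45)
X + c(8)*115 = 45 + 6*115 = 45 + 690 = 735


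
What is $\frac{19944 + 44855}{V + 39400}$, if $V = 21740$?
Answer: $\frac{64799}{61140} \approx 1.0598$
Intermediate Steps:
$\frac{19944 + 44855}{V + 39400} = \frac{19944 + 44855}{21740 + 39400} = \frac{64799}{61140}$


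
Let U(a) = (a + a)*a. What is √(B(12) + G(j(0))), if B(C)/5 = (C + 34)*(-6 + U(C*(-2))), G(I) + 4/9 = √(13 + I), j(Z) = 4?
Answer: √(2372216 + 9*√17)/3 ≈ 513.40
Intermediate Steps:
U(a) = 2*a² (U(a) = (2*a)*a = 2*a²)
G(I) = -4/9 + √(13 + I)
B(C) = 5*(-6 + 8*C²)*(34 + C) (B(C) = 5*((C + 34)*(-6 + 2*(C*(-2))²)) = 5*((34 + C)*(-6 + 2*(-2*C)²)) = 5*((34 + C)*(-6 + 2*(4*C²))) = 5*((34 + C)*(-6 + 8*C²)) = 5*((-6 + 8*C²)*(34 + C)) = 5*(-6 + 8*C²)*(34 + C))
√(B(12) + G(j(0))) = √((-1020 - 30*12 + 40*12³ + 1360*12²) + (-4/9 + √(13 + 4))) = √((-1020 - 360 + 40*1728 + 1360*144) + (-4/9 + √17)) = √((-1020 - 360 + 69120 + 195840) + (-4/9 + √17)) = √(263580 + (-4/9 + √17)) = √(2372216/9 + √17)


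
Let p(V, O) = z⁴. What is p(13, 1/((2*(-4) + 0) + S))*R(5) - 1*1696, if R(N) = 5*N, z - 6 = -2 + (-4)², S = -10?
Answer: 3998304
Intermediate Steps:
z = 20 (z = 6 + (-2 + (-4)²) = 6 + (-2 + 16) = 6 + 14 = 20)
p(V, O) = 160000 (p(V, O) = 20⁴ = 160000)
p(13, 1/((2*(-4) + 0) + S))*R(5) - 1*1696 = 160000*(5*5) - 1*1696 = 160000*25 - 1696 = 4000000 - 1696 = 3998304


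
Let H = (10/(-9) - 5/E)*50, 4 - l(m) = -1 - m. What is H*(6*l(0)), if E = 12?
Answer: -6875/3 ≈ -2291.7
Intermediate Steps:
l(m) = 5 + m (l(m) = 4 - (-1 - m) = 4 + (1 + m) = 5 + m)
H = -1375/18 (H = (10/(-9) - 5/12)*50 = (10*(-1/9) - 5*1/12)*50 = (-10/9 - 5/12)*50 = -55/36*50 = -1375/18 ≈ -76.389)
H*(6*l(0)) = -1375*(5 + 0)/3 = -1375*5/3 = -1375/18*30 = -6875/3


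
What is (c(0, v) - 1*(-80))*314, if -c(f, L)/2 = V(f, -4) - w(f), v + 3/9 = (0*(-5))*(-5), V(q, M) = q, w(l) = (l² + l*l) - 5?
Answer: 21980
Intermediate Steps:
w(l) = -5 + 2*l² (w(l) = (l² + l²) - 5 = 2*l² - 5 = -5 + 2*l²)
v = -⅓ (v = -⅓ + (0*(-5))*(-5) = -⅓ + 0*(-5) = -⅓ + 0 = -⅓ ≈ -0.33333)
c(f, L) = -10 - 2*f + 4*f² (c(f, L) = -2*(f - (-5 + 2*f²)) = -2*(f + (5 - 2*f²)) = -2*(5 + f - 2*f²) = -10 - 2*f + 4*f²)
(c(0, v) - 1*(-80))*314 = ((-10 - 2*0 + 4*0²) - 1*(-80))*314 = ((-10 + 0 + 4*0) + 80)*314 = ((-10 + 0 + 0) + 80)*314 = (-10 + 80)*314 = 70*314 = 21980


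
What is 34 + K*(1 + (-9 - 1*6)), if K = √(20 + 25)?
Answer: 34 - 42*√5 ≈ -59.915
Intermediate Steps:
K = 3*√5 (K = √45 = 3*√5 ≈ 6.7082)
34 + K*(1 + (-9 - 1*6)) = 34 + (3*√5)*(1 + (-9 - 1*6)) = 34 + (3*√5)*(1 + (-9 - 6)) = 34 + (3*√5)*(1 - 15) = 34 + (3*√5)*(-14) = 34 - 42*√5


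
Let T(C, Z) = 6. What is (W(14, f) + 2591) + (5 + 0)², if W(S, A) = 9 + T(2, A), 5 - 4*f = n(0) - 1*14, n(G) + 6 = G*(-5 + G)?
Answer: 2631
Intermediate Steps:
n(G) = -6 + G*(-5 + G)
f = 25/4 (f = 5/4 - ((-6 + 0² - 5*0) - 1*14)/4 = 5/4 - ((-6 + 0 + 0) - 14)/4 = 5/4 - (-6 - 14)/4 = 5/4 - ¼*(-20) = 5/4 + 5 = 25/4 ≈ 6.2500)
W(S, A) = 15 (W(S, A) = 9 + 6 = 15)
(W(14, f) + 2591) + (5 + 0)² = (15 + 2591) + (5 + 0)² = 2606 + 5² = 2606 + 25 = 2631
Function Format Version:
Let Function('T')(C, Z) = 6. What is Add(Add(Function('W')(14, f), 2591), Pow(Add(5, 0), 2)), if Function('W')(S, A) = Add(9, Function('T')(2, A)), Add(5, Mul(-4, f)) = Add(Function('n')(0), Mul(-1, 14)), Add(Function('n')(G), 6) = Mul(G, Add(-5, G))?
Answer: 2631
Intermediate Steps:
Function('n')(G) = Add(-6, Mul(G, Add(-5, G)))
f = Rational(25, 4) (f = Add(Rational(5, 4), Mul(Rational(-1, 4), Add(Add(-6, Pow(0, 2), Mul(-5, 0)), Mul(-1, 14)))) = Add(Rational(5, 4), Mul(Rational(-1, 4), Add(Add(-6, 0, 0), -14))) = Add(Rational(5, 4), Mul(Rational(-1, 4), Add(-6, -14))) = Add(Rational(5, 4), Mul(Rational(-1, 4), -20)) = Add(Rational(5, 4), 5) = Rational(25, 4) ≈ 6.2500)
Function('W')(S, A) = 15 (Function('W')(S, A) = Add(9, 6) = 15)
Add(Add(Function('W')(14, f), 2591), Pow(Add(5, 0), 2)) = Add(Add(15, 2591), Pow(Add(5, 0), 2)) = Add(2606, Pow(5, 2)) = Add(2606, 25) = 2631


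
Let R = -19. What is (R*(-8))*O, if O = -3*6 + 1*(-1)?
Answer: -2888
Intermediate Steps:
O = -19 (O = -18 - 1 = -19)
(R*(-8))*O = -19*(-8)*(-19) = 152*(-19) = -2888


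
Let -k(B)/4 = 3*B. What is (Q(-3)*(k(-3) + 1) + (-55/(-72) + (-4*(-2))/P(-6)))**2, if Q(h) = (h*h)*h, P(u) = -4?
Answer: 5186448289/5184 ≈ 1.0005e+6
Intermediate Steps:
k(B) = -12*B
Q(h) = h**3 (Q(h) = h**2*h = h**3)
(Q(-3)*(k(-3) + 1) + (-55/(-72) + (-4*(-2))/P(-6)))**2 = ((-3)**3*(-12*(-3) + 1) + (-55/(-72) - 4*(-2)/(-4)))**2 = (-27*(36 + 1) + (-55*(-1/72) + 8*(-1/4)))**2 = (-27*37 + (55/72 - 2))**2 = (-999 - 89/72)**2 = (-72017/72)**2 = 5186448289/5184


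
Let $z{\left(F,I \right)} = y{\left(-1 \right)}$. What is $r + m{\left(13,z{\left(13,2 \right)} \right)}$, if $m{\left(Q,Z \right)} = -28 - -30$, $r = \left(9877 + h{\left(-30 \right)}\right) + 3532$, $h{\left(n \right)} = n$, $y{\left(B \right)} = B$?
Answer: $13381$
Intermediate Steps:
$z{\left(F,I \right)} = -1$
$r = 13379$ ($r = \left(9877 - 30\right) + 3532 = 9847 + 3532 = 13379$)
$m{\left(Q,Z \right)} = 2$ ($m{\left(Q,Z \right)} = -28 + 30 = 2$)
$r + m{\left(13,z{\left(13,2 \right)} \right)} = 13379 + 2 = 13381$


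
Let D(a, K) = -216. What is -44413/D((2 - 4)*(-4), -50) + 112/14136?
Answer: 26160265/127224 ≈ 205.62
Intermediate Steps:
-44413/D((2 - 4)*(-4), -50) + 112/14136 = -44413/(-216) + 112/14136 = -44413*(-1/216) + 112*(1/14136) = 44413/216 + 14/1767 = 26160265/127224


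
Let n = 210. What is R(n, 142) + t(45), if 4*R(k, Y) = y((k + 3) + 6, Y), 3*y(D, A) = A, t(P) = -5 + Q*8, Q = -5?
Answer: -199/6 ≈ -33.167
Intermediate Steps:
t(P) = -45 (t(P) = -5 - 5*8 = -5 - 40 = -45)
y(D, A) = A/3
R(k, Y) = Y/12 (R(k, Y) = (Y/3)/4 = Y/12)
R(n, 142) + t(45) = (1/12)*142 - 45 = 71/6 - 45 = -199/6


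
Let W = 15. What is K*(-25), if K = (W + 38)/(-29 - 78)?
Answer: 1325/107 ≈ 12.383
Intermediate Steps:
K = -53/107 (K = (15 + 38)/(-29 - 78) = 53/(-107) = 53*(-1/107) = -53/107 ≈ -0.49533)
K*(-25) = -53/107*(-25) = 1325/107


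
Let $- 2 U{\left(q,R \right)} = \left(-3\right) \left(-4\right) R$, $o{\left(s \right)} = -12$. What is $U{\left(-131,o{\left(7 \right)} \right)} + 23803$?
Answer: $23875$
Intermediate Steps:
$U{\left(q,R \right)} = - 6 R$ ($U{\left(q,R \right)} = - \frac{\left(-3\right) \left(-4\right) R}{2} = - \frac{12 R}{2} = - 6 R$)
$U{\left(-131,o{\left(7 \right)} \right)} + 23803 = \left(-6\right) \left(-12\right) + 23803 = 72 + 23803 = 23875$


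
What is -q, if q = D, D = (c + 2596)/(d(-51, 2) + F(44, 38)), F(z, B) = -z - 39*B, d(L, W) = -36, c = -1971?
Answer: 625/1562 ≈ 0.40013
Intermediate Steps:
D = -625/1562 (D = (-1971 + 2596)/(-36 + (-1*44 - 39*38)) = 625/(-36 + (-44 - 1482)) = 625/(-36 - 1526) = 625/(-1562) = 625*(-1/1562) = -625/1562 ≈ -0.40013)
q = -625/1562 ≈ -0.40013
-q = -1*(-625/1562) = 625/1562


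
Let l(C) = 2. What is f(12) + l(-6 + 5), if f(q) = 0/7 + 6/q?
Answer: 5/2 ≈ 2.5000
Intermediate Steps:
f(q) = 6/q (f(q) = 0*(⅐) + 6/q = 0 + 6/q = 6/q)
f(12) + l(-6 + 5) = 6/12 + 2 = 6*(1/12) + 2 = ½ + 2 = 5/2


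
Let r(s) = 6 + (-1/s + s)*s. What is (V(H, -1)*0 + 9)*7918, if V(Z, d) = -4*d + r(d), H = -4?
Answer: 71262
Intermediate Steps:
r(s) = 6 + s*(s - 1/s) (r(s) = 6 + (s - 1/s)*s = 6 + s*(s - 1/s))
V(Z, d) = 5 + d² - 4*d (V(Z, d) = -4*d + (5 + d²) = 5 + d² - 4*d)
(V(H, -1)*0 + 9)*7918 = ((5 + (-1)² - 4*(-1))*0 + 9)*7918 = ((5 + 1 + 4)*0 + 9)*7918 = (10*0 + 9)*7918 = (0 + 9)*7918 = 9*7918 = 71262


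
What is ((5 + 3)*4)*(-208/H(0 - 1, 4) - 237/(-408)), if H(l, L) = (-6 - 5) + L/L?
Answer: 58156/85 ≈ 684.19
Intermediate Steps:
H(l, L) = -10 (H(l, L) = -11 + 1 = -10)
((5 + 3)*4)*(-208/H(0 - 1, 4) - 237/(-408)) = ((5 + 3)*4)*(-208/(-10) - 237/(-408)) = (8*4)*(-208*(-⅒) - 237*(-1/408)) = 32*(104/5 + 79/136) = 32*(14539/680) = 58156/85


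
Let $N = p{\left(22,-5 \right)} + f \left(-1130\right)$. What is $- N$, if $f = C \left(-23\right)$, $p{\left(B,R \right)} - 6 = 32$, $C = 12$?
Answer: $-311918$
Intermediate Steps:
$p{\left(B,R \right)} = 38$ ($p{\left(B,R \right)} = 6 + 32 = 38$)
$f = -276$ ($f = 12 \left(-23\right) = -276$)
$N = 311918$ ($N = 38 - -311880 = 38 + 311880 = 311918$)
$- N = \left(-1\right) 311918 = -311918$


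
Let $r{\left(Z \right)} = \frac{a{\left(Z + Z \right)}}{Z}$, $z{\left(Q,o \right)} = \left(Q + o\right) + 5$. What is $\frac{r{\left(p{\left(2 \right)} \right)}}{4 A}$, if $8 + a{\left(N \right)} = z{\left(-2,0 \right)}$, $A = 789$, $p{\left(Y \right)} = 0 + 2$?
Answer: $- \frac{5}{6312} \approx -0.00079214$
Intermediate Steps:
$p{\left(Y \right)} = 2$
$z{\left(Q,o \right)} = 5 + Q + o$
$a{\left(N \right)} = -5$ ($a{\left(N \right)} = -8 + \left(5 - 2 + 0\right) = -8 + 3 = -5$)
$r{\left(Z \right)} = - \frac{5}{Z}$
$\frac{r{\left(p{\left(2 \right)} \right)}}{4 A} = \frac{\left(-5\right) \frac{1}{2}}{4 \cdot 789} = \frac{\left(-5\right) \frac{1}{2}}{3156} = \left(- \frac{5}{2}\right) \frac{1}{3156} = - \frac{5}{6312}$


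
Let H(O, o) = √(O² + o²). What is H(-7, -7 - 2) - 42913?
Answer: -42913 + √130 ≈ -42902.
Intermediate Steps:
H(-7, -7 - 2) - 42913 = √((-7)² + (-7 - 2)²) - 42913 = √(49 + (-9)²) - 42913 = √(49 + 81) - 42913 = √130 - 42913 = -42913 + √130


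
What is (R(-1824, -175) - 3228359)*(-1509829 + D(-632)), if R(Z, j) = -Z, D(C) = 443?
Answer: 4870086757510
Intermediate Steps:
(R(-1824, -175) - 3228359)*(-1509829 + D(-632)) = (-1*(-1824) - 3228359)*(-1509829 + 443) = (1824 - 3228359)*(-1509386) = -3226535*(-1509386) = 4870086757510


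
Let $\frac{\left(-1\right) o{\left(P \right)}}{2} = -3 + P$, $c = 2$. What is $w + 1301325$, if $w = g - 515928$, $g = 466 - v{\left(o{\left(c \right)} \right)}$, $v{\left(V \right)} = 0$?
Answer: $785863$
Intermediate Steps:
$o{\left(P \right)} = 6 - 2 P$ ($o{\left(P \right)} = - 2 \left(-3 + P\right) = 6 - 2 P$)
$g = 466$ ($g = 466 - 0 = 466 + 0 = 466$)
$w = -515462$ ($w = 466 - 515928 = -515462$)
$w + 1301325 = -515462 + 1301325 = 785863$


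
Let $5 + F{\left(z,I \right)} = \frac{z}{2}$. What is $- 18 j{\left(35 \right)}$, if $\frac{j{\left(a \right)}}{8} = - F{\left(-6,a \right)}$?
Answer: $-1152$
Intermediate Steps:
$F{\left(z,I \right)} = -5 + \frac{z}{2}$
$j{\left(a \right)} = 64$ ($j{\left(a \right)} = 8 \left(- (-5 + \frac{1}{2} \left(-6\right))\right) = 8 \left(- (-5 - 3)\right) = 8 \left(\left(-1\right) \left(-8\right)\right) = 8 \cdot 8 = 64$)
$- 18 j{\left(35 \right)} = \left(-18\right) 64 = -1152$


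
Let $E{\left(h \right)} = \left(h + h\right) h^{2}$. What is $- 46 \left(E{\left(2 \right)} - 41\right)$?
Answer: $1150$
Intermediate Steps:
$E{\left(h \right)} = 2 h^{3}$ ($E{\left(h \right)} = 2 h h^{2} = 2 h^{3}$)
$- 46 \left(E{\left(2 \right)} - 41\right) = - 46 \left(2 \cdot 2^{3} - 41\right) = - 46 \left(2 \cdot 8 - 41\right) = - 46 \left(16 - 41\right) = - 46 \left(-25\right) = \left(-1\right) \left(-1150\right) = 1150$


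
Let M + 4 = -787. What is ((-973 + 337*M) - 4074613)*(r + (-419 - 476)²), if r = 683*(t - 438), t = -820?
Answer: 252665540917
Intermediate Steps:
M = -791 (M = -4 - 787 = -791)
r = -859214 (r = 683*(-820 - 438) = 683*(-1258) = -859214)
((-973 + 337*M) - 4074613)*(r + (-419 - 476)²) = ((-973 + 337*(-791)) - 4074613)*(-859214 + (-419 - 476)²) = ((-973 - 266567) - 4074613)*(-859214 + (-895)²) = (-267540 - 4074613)*(-859214 + 801025) = -4342153*(-58189) = 252665540917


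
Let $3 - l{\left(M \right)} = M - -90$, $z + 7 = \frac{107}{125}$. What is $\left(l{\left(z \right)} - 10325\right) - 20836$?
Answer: $- \frac{3905232}{125} \approx -31242.0$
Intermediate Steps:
$z = - \frac{768}{125}$ ($z = -7 + \frac{107}{125} = - \frac{768}{125} \approx -6.144$)
$l{\left(M \right)} = -87 - M$ ($l{\left(M \right)} = 3 - \left(M - -90\right) = 3 - \left(M + 90\right) = 3 - \left(90 + M\right) = -87 - M$)
$\left(l{\left(z \right)} - 10325\right) - 20836 = \left(\left(-87 - - \frac{768}{125}\right) - 10325\right) - 20836 = \left(\left(-87 + \frac{768}{125}\right) - 10325\right) - 20836 = \left(- \frac{10107}{125} - 10325\right) - 20836 = - \frac{1300732}{125} - 20836 = - \frac{3905232}{125}$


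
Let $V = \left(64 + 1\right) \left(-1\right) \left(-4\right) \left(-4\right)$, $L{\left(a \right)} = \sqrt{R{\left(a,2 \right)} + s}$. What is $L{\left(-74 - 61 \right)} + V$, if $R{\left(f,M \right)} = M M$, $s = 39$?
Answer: $-1040 + \sqrt{43} \approx -1033.4$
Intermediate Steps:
$R{\left(f,M \right)} = M^{2}$
$L{\left(a \right)} = \sqrt{43}$ ($L{\left(a \right)} = \sqrt{2^{2} + 39} = \sqrt{4 + 39} = \sqrt{43}$)
$V = -1040$ ($V = 65 \cdot 4 \left(-4\right) = 65 \left(-16\right) = -1040$)
$L{\left(-74 - 61 \right)} + V = \sqrt{43} - 1040 = -1040 + \sqrt{43}$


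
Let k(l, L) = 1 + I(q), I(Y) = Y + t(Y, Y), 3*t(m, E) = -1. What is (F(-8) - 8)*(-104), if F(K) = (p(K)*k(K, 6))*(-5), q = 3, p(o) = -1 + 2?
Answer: 8216/3 ≈ 2738.7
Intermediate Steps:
p(o) = 1
t(m, E) = -1/3 (t(m, E) = (1/3)*(-1) = -1/3)
I(Y) = -1/3 + Y (I(Y) = Y - 1/3 = -1/3 + Y)
k(l, L) = 11/3 (k(l, L) = 1 + (-1/3 + 3) = 1 + 8/3 = 11/3)
F(K) = -55/3 (F(K) = (1*(11/3))*(-5) = (11/3)*(-5) = -55/3)
(F(-8) - 8)*(-104) = (-55/3 - 8)*(-104) = -79/3*(-104) = 8216/3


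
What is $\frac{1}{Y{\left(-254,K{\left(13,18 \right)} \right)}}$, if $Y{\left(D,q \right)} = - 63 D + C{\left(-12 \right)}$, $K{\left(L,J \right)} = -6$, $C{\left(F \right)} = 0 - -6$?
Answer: $\frac{1}{16008} \approx 6.2469 \cdot 10^{-5}$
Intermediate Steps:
$C{\left(F \right)} = 6$ ($C{\left(F \right)} = 0 + 6 = 6$)
$Y{\left(D,q \right)} = 6 - 63 D$ ($Y{\left(D,q \right)} = - 63 D + 6 = 6 - 63 D$)
$\frac{1}{Y{\left(-254,K{\left(13,18 \right)} \right)}} = \frac{1}{6 - -16002} = \frac{1}{6 + 16002} = \frac{1}{16008}$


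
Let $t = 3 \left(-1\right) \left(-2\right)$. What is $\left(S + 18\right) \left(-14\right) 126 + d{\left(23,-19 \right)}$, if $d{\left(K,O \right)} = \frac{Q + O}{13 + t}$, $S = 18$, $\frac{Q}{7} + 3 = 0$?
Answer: $- \frac{1206616}{19} \approx -63506.0$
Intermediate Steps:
$Q = -21$ ($Q = -21 + 7 \cdot 0 = -21 + 0 = -21$)
$t = 6$ ($t = \left(-3\right) \left(-2\right) = 6$)
$d{\left(K,O \right)} = - \frac{21}{19} + \frac{O}{19}$ ($d{\left(K,O \right)} = \frac{-21 + O}{13 + 6} = \frac{-21 + O}{19} = \left(-21 + O\right) \frac{1}{19} = - \frac{21}{19} + \frac{O}{19}$)
$\left(S + 18\right) \left(-14\right) 126 + d{\left(23,-19 \right)} = \left(18 + 18\right) \left(-14\right) 126 + \left(- \frac{21}{19} + \frac{1}{19} \left(-19\right)\right) = 36 \left(-14\right) 126 - \frac{40}{19} = \left(-504\right) 126 - \frac{40}{19} = -63504 - \frac{40}{19} = - \frac{1206616}{19}$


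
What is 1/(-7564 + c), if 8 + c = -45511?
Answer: -1/53083 ≈ -1.8838e-5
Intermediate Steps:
c = -45519 (c = -8 - 45511 = -45519)
1/(-7564 + c) = 1/(-7564 - 45519) = 1/(-53083) = -1/53083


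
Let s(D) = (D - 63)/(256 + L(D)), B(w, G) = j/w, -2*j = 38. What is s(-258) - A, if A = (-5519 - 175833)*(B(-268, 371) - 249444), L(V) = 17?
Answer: -275810936669703/6097 ≈ -4.5237e+10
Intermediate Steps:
j = -19 (j = -1/2*38 = -19)
B(w, G) = -19/w
A = 3030889413874/67 (A = (-5519 - 175833)*(-19/(-268) - 249444) = -181352*(-19*(-1/268) - 249444) = -181352*(19/268 - 249444) = -181352*(-66850973/268) = 3030889413874/67 ≈ 4.5237e+10)
s(D) = -3/13 + D/273 (s(D) = (D - 63)/(256 + 17) = (-63 + D)/273 = (-63 + D)*(1/273) = -3/13 + D/273)
s(-258) - A = (-3/13 + (1/273)*(-258)) - 1*3030889413874/67 = (-3/13 - 86/91) - 3030889413874/67 = -107/91 - 3030889413874/67 = -275810936669703/6097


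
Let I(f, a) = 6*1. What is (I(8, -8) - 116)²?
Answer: 12100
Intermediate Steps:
I(f, a) = 6
(I(8, -8) - 116)² = (6 - 116)² = (-110)² = 12100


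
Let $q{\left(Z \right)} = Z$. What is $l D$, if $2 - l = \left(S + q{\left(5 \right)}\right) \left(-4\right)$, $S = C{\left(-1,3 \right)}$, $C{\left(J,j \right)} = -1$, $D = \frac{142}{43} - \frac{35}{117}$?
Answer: $\frac{30218}{559} \approx 54.057$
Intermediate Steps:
$D = \frac{15109}{5031}$ ($D = 142 \cdot \frac{1}{43} - \frac{35}{117} = \frac{142}{43} - \frac{35}{117} = \frac{15109}{5031} \approx 3.0032$)
$S = -1$
$l = 18$ ($l = 2 - \left(-1 + 5\right) \left(-4\right) = 2 - 4 \left(-4\right) = 2 - -16 = 2 + 16 = 18$)
$l D = 18 \cdot \frac{15109}{5031} = \frac{30218}{559}$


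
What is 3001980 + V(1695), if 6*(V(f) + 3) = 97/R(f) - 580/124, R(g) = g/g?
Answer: 93061764/31 ≈ 3.0020e+6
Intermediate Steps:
R(g) = 1
V(f) = 384/31 (V(f) = -3 + (97/1 - 580/124)/6 = -3 + (97*1 - 580*1/124)/6 = -3 + (97 - 145/31)/6 = -3 + (1/6)*(2862/31) = -3 + 477/31 = 384/31)
3001980 + V(1695) = 3001980 + 384/31 = 93061764/31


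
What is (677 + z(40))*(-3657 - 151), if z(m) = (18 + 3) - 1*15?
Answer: -2600864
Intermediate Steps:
z(m) = 6 (z(m) = 21 - 15 = 6)
(677 + z(40))*(-3657 - 151) = (677 + 6)*(-3657 - 151) = 683*(-3808) = -2600864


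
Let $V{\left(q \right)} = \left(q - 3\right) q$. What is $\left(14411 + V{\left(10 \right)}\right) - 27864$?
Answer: $-13383$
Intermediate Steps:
$V{\left(q \right)} = q \left(-3 + q\right)$ ($V{\left(q \right)} = \left(-3 + q\right) q = q \left(-3 + q\right)$)
$\left(14411 + V{\left(10 \right)}\right) - 27864 = \left(14411 + 10 \left(-3 + 10\right)\right) - 27864 = \left(14411 + 10 \cdot 7\right) - 27864 = \left(14411 + 70\right) - 27864 = 14481 - 27864 = -13383$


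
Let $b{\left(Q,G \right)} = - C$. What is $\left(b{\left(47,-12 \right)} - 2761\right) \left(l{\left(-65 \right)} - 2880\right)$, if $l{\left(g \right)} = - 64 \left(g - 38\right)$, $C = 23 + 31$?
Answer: $-10449280$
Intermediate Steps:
$C = 54$
$l{\left(g \right)} = 2432 - 64 g$ ($l{\left(g \right)} = - 64 \left(-38 + g\right) = 2432 - 64 g$)
$b{\left(Q,G \right)} = -54$ ($b{\left(Q,G \right)} = \left(-1\right) 54 = -54$)
$\left(b{\left(47,-12 \right)} - 2761\right) \left(l{\left(-65 \right)} - 2880\right) = \left(-54 - 2761\right) \left(\left(2432 - -4160\right) - 2880\right) = - 2815 \left(\left(2432 + 4160\right) - 2880\right) = - 2815 \left(6592 - 2880\right) = \left(-2815\right) 3712 = -10449280$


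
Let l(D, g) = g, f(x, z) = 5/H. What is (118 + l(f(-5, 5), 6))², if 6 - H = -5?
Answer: 15376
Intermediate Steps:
H = 11 (H = 6 - 1*(-5) = 6 + 5 = 11)
f(x, z) = 5/11
(118 + l(f(-5, 5), 6))² = (118 + 6)² = 124² = 15376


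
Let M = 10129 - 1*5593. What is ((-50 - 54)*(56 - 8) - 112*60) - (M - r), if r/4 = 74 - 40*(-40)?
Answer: -9552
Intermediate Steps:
M = 4536 (M = 10129 - 5593 = 4536)
r = 6696 (r = 4*(74 - 40*(-40)) = 4*(74 + 1600) = 4*1674 = 6696)
((-50 - 54)*(56 - 8) - 112*60) - (M - r) = ((-50 - 54)*(56 - 8) - 112*60) - (4536 - 1*6696) = (-104*48 - 6720) - (4536 - 6696) = (-4992 - 6720) - 1*(-2160) = -11712 + 2160 = -9552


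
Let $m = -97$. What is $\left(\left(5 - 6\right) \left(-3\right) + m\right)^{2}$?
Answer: $8836$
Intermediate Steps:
$\left(\left(5 - 6\right) \left(-3\right) + m\right)^{2} = \left(\left(5 - 6\right) \left(-3\right) - 97\right)^{2} = \left(\left(-1\right) \left(-3\right) - 97\right)^{2} = \left(3 - 97\right)^{2} = \left(-94\right)^{2} = 8836$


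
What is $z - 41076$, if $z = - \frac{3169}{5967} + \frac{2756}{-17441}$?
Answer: $- \frac{4274869396553}{104070447} \approx -41077.0$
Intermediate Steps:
$z = - \frac{71715581}{104070447}$ ($z = \left(-3169\right) \frac{1}{5967} + 2756 \left(- \frac{1}{17441}\right) = - \frac{3169}{5967} - \frac{2756}{17441} = - \frac{71715581}{104070447} \approx -0.68911$)
$z - 41076 = - \frac{71715581}{104070447} - 41076 = - \frac{4274869396553}{104070447}$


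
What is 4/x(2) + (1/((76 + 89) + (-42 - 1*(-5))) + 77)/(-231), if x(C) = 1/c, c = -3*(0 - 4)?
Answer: 1409407/29568 ≈ 47.667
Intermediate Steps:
c = 12 (c = -3*(-4) = 12)
x(C) = 1/12
4/x(2) + (1/((76 + 89) + (-42 - 1*(-5))) + 77)/(-231) = 4/(1/12) + (1/((76 + 89) + (-42 - 1*(-5))) + 77)/(-231) = 4*12 + (1/(165 + (-42 + 5)) + 77)*(-1/231) = 48 + (1/(165 - 37) + 77)*(-1/231) = 48 + (1/128 + 77)*(-1/231) = 48 + (9857/128)*(-1/231) = 48 - 9857/29568 = 1409407/29568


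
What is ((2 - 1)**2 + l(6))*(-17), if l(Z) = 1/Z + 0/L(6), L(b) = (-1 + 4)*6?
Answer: -119/6 ≈ -19.833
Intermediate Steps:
L(b) = 18 (L(b) = 3*6 = 18)
l(Z) = 1/Z (l(Z) = 1/Z + 0/18 = 1/Z + 0*(1/18) = 1/Z + 0 = 1/Z)
((2 - 1)**2 + l(6))*(-17) = ((2 - 1)**2 + 1/6)*(-17) = (1**2 + 1/6)*(-17) = (1 + 1/6)*(-17) = (7/6)*(-17) = -119/6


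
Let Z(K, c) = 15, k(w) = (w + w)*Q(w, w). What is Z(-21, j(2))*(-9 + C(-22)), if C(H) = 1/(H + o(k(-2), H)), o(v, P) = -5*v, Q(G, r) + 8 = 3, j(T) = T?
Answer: -16485/122 ≈ -135.12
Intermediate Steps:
Q(G, r) = -5 (Q(G, r) = -8 + 3 = -5)
k(w) = -10*w (k(w) = (w + w)*(-5) = (2*w)*(-5) = -10*w)
C(H) = 1/(-100 + H) (C(H) = 1/(H - (-50)*(-2)) = 1/(H - 5*20) = 1/(H - 100) = 1/(-100 + H))
Z(-21, j(2))*(-9 + C(-22)) = 15*(-9 + 1/(-100 - 22)) = 15*(-9 + 1/(-122)) = 15*(-9 - 1/122) = 15*(-1099/122) = -16485/122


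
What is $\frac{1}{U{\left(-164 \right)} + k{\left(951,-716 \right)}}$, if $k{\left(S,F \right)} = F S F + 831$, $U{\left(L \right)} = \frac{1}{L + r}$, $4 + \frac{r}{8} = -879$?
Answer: $\frac{7228}{3523915173635} \approx 2.0511 \cdot 10^{-9}$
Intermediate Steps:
$r = -7064$ ($r = -32 + 8 \left(-879\right) = -32 - 7032 = -7064$)
$U{\left(L \right)} = \frac{1}{-7064 + L}$ ($U{\left(L \right)} = \frac{1}{L - 7064} = \frac{1}{-7064 + L}$)
$k{\left(S,F \right)} = 831 + S F^{2}$ ($k{\left(S,F \right)} = S F^{2} + 831 = 831 + S F^{2}$)
$\frac{1}{U{\left(-164 \right)} + k{\left(951,-716 \right)}} = \frac{1}{\frac{1}{-7064 - 164} + \left(831 + 951 \left(-716\right)^{2}\right)} = \frac{1}{\frac{1}{-7228} + \left(831 + 951 \cdot 512656\right)} = \frac{1}{- \frac{1}{7228} + \left(831 + 487535856\right)} = \frac{1}{- \frac{1}{7228} + 487536687} = \frac{1}{\frac{3523915173635}{7228}} = \frac{7228}{3523915173635}$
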